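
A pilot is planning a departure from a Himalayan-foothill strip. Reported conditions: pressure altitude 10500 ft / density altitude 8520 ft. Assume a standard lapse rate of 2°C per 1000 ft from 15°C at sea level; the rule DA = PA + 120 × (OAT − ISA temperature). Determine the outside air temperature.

-22.5°C

Density altitude − pressure altitude = 8520 − 10500 = -1980 ft.
At 120 ft/°C that is an ISA deviation of -1980/120 = -16.5°C.
ISA temperature at 10500 ft = 15 − 2 × (10500/1000) = -6°C.
OAT = ISA + deviation = -6 + (-16.5) = -22.5°C.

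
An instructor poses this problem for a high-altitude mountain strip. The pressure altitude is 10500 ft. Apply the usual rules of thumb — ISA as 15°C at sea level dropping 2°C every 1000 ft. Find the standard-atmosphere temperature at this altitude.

-6°C

ISA temperature = 15 − 2 × (10500/1000) = 15 − 21 = -6°C.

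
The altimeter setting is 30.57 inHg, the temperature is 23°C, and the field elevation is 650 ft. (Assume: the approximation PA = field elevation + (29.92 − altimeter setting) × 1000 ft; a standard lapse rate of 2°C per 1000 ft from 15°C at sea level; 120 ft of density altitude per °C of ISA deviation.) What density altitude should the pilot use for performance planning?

960 ft

Pressure altitude = 650 + (29.92 − 30.57) × 1000 = 650 + (-650) = 0 ft.
ISA temperature at 0 ft = 15 − 2 × (0/1000) = 15°C.
ISA deviation = 23 − 15 = +8°C.
Density altitude = 0 + 120 × (8) = 960 ft.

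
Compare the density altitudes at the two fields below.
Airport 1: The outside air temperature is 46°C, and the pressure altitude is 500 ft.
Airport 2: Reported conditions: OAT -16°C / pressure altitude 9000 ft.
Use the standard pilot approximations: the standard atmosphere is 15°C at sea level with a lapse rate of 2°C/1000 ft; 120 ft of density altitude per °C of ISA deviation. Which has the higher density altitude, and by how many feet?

Airport 2 by 3100 ft

Airport 1: ISA temp = 14°C, deviation +32°C, DA = 500 + 120 × 32 = 4340 ft.
Airport 2: ISA temp = -3°C, deviation -13°C, DA = 9000 + 120 × (-13) = 7440 ft.
Airport 2 is higher by 7440 − 4340 = 3100 ft.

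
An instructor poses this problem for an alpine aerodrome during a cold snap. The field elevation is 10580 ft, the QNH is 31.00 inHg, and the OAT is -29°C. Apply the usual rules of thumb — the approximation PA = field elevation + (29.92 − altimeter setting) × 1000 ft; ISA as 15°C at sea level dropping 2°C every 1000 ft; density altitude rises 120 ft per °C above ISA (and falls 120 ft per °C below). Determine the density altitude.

6500 ft

Pressure altitude = 10580 + (29.92 − 31.00) × 1000 = 10580 + (-1080) = 9500 ft.
ISA temperature at 9500 ft = 15 − 2 × (9500/1000) = -4°C.
ISA deviation = -29 − (-4) = -25°C.
Density altitude = 9500 + 120 × (-25) = 6500 ft.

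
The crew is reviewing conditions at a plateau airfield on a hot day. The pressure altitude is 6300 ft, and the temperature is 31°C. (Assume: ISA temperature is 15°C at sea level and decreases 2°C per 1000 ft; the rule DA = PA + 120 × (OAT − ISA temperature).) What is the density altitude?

ISA temperature at 6300 ft = 15 − 2 × (6300/1000) = 2.4°C.
ISA deviation = 31 − 2.4 = +28.6°C.
Density altitude = 6300 + 120 × (28.6) = 6300 + (+3432) = 9732 ft.

9732 ft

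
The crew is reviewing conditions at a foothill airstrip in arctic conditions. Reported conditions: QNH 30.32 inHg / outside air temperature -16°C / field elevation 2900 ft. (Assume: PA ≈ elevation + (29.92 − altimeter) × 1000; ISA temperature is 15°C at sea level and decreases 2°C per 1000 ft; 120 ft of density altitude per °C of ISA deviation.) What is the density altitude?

Pressure altitude = 2900 + (29.92 − 30.32) × 1000 = 2900 + (-400) = 2500 ft.
ISA temperature at 2500 ft = 15 − 2 × (2500/1000) = 10°C.
ISA deviation = -16 − 10 = -26°C.
Density altitude = 2500 + 120 × (-26) = -620 ft.

-620 ft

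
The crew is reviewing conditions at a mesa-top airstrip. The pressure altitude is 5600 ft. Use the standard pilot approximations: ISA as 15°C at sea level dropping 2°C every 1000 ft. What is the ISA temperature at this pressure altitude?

3.8°C

ISA temperature = 15 − 2 × (5600/1000) = 15 − 11.2 = 3.8°C.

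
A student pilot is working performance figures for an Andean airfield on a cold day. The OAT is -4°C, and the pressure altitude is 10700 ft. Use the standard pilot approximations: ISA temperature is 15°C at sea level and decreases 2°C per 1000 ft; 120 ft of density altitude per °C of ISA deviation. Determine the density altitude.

ISA temperature at 10700 ft = 15 − 2 × (10700/1000) = -6.4°C.
ISA deviation = -4 − (-6.4) = +2.4°C.
Density altitude = 10700 + 120 × (2.4) = 10700 + (+288) = 10988 ft.

10988 ft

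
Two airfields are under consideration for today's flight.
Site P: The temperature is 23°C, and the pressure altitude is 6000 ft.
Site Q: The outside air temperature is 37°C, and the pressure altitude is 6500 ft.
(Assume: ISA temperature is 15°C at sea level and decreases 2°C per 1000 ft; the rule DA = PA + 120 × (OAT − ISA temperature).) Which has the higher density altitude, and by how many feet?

Site P: ISA temp = 3°C, deviation +20°C, DA = 6000 + 120 × 20 = 8400 ft.
Site Q: ISA temp = 2°C, deviation +35°C, DA = 6500 + 120 × 35 = 10700 ft.
Site Q is higher by 10700 − 8400 = 2300 ft.

Site Q by 2300 ft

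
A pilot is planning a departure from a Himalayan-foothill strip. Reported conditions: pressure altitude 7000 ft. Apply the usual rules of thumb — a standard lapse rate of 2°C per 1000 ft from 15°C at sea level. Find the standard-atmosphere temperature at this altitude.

1°C

ISA temperature = 15 − 2 × (7000/1000) = 15 − 14 = 1°C.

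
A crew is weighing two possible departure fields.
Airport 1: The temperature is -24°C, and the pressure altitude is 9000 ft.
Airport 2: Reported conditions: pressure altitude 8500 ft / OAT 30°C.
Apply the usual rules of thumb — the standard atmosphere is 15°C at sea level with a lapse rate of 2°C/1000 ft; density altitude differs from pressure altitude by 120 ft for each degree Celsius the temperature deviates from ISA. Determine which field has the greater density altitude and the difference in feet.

Airport 1: ISA temp = -3°C, deviation -21°C, DA = 9000 + 120 × (-21) = 6480 ft.
Airport 2: ISA temp = -2°C, deviation +32°C, DA = 8500 + 120 × 32 = 12340 ft.
Airport 2 is higher by 12340 − 6480 = 5860 ft.

Airport 2 by 5860 ft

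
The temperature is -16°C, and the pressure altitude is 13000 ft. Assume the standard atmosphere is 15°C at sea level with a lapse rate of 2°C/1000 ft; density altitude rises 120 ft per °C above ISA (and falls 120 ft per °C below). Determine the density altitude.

12400 ft

ISA temperature at 13000 ft = 15 − 2 × (13000/1000) = -11°C.
ISA deviation = -16 − (-11) = -5°C.
Density altitude = 13000 + 120 × (-5) = 13000 + (-600) = 12400 ft.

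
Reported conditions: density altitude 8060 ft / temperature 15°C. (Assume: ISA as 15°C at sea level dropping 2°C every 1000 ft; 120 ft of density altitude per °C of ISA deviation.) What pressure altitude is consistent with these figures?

DA = PA + 120 × (OAT − (15 − 2·PA/1000)) = PA + 120·OAT − 1800 + 0.24·PA = 1.24·PA + 120·OAT − 1800.
So 1.24·PA = 8060 − 120 × 15 + 1800 = 8060.
PA = 8060 / 1.24 = 6500 ft.

6500 ft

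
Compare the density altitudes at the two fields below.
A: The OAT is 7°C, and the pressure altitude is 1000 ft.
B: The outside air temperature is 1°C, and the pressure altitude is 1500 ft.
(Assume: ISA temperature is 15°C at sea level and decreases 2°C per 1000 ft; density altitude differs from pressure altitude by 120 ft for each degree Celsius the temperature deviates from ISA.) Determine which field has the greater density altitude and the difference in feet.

A by 100 ft

A: ISA temp = 13°C, deviation -6°C, DA = 1000 + 120 × (-6) = 280 ft.
B: ISA temp = 12°C, deviation -11°C, DA = 1500 + 120 × (-11) = 180 ft.
A is higher by 280 − 180 = 100 ft.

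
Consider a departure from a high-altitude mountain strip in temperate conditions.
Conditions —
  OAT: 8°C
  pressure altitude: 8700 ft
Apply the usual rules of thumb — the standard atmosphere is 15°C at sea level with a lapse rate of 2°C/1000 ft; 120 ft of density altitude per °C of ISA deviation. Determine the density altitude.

9948 ft

ISA temperature at 8700 ft = 15 − 2 × (8700/1000) = -2.4°C.
ISA deviation = 8 − (-2.4) = +10.4°C.
Density altitude = 8700 + 120 × (10.4) = 8700 + (+1248) = 9948 ft.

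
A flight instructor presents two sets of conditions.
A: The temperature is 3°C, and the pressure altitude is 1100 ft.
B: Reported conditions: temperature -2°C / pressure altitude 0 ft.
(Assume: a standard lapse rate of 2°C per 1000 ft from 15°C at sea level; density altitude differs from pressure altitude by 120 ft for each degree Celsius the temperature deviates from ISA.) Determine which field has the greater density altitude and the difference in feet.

A by 1964 ft

A: ISA temp = 12.8°C, deviation -9.8°C, DA = 1100 + 120 × (-9.8) = -76 ft.
B: ISA temp = 15°C, deviation -17°C, DA = 0 + 120 × (-17) = -2040 ft.
A is higher by -76 − (-2040) = 1964 ft.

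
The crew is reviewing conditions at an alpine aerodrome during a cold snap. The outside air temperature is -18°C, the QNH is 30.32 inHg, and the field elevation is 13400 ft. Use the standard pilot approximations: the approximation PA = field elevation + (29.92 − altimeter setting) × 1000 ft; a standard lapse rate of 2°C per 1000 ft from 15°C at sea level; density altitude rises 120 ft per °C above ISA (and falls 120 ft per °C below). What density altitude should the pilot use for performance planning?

Pressure altitude = 13400 + (29.92 − 30.32) × 1000 = 13400 + (-400) = 13000 ft.
ISA temperature at 13000 ft = 15 − 2 × (13000/1000) = -11°C.
ISA deviation = -18 − (-11) = -7°C.
Density altitude = 13000 + 120 × (-7) = 12160 ft.

12160 ft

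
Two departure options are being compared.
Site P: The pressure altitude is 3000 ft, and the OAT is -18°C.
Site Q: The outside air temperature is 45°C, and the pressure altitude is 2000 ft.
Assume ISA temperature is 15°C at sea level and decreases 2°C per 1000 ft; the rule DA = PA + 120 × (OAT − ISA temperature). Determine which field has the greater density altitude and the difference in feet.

Site P: ISA temp = 9°C, deviation -27°C, DA = 3000 + 120 × (-27) = -240 ft.
Site Q: ISA temp = 11°C, deviation +34°C, DA = 2000 + 120 × 34 = 6080 ft.
Site Q is higher by 6080 − (-240) = 6320 ft.

Site Q by 6320 ft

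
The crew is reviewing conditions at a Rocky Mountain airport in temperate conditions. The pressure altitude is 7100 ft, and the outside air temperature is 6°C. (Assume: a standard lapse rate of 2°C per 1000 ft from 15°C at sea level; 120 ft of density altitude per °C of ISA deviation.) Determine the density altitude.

ISA temperature at 7100 ft = 15 − 2 × (7100/1000) = 0.8°C.
ISA deviation = 6 − 0.8 = +5.2°C.
Density altitude = 7100 + 120 × (5.2) = 7100 + (+624) = 7724 ft.

7724 ft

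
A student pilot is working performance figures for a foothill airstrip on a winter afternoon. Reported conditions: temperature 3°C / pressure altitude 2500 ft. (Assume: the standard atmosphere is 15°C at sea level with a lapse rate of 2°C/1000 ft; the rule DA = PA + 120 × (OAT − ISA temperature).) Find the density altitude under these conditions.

1660 ft

ISA temperature at 2500 ft = 15 − 2 × (2500/1000) = 10°C.
ISA deviation = 3 − 10 = -7°C.
Density altitude = 2500 + 120 × (-7) = 2500 + (-840) = 1660 ft.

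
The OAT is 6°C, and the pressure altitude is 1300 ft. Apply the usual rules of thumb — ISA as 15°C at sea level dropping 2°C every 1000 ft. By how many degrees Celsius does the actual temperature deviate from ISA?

ISA temperature at 1300 ft = 15 − 2 × (1300/1000) = 12.4°C.
Deviation = OAT − ISA = 6 − 12.4 = -6.4°C.

ISA-6.4°C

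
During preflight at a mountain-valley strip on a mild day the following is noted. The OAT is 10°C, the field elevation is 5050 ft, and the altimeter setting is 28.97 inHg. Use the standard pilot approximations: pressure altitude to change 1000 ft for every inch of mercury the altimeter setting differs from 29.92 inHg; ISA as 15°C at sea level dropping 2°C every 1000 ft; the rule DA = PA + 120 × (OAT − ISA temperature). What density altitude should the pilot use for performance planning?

Pressure altitude = 5050 + (29.92 − 28.97) × 1000 = 5050 + (+950) = 6000 ft.
ISA temperature at 6000 ft = 15 − 2 × (6000/1000) = 3°C.
ISA deviation = 10 − 3 = +7°C.
Density altitude = 6000 + 120 × (7) = 6840 ft.

6840 ft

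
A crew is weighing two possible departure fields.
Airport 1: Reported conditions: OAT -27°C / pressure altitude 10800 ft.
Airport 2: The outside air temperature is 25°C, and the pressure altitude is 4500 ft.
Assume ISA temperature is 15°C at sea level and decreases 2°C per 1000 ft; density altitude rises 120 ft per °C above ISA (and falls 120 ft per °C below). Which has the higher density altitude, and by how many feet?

Airport 1: ISA temp = -6.6°C, deviation -20.4°C, DA = 10800 + 120 × (-20.4) = 8352 ft.
Airport 2: ISA temp = 6°C, deviation +19°C, DA = 4500 + 120 × 19 = 6780 ft.
Airport 1 is higher by 8352 − 6780 = 1572 ft.

Airport 1 by 1572 ft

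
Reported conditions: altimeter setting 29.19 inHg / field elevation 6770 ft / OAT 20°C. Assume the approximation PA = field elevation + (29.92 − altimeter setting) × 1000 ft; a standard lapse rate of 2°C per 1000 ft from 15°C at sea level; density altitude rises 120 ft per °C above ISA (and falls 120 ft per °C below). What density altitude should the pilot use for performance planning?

Pressure altitude = 6770 + (29.92 − 29.19) × 1000 = 6770 + (+730) = 7500 ft.
ISA temperature at 7500 ft = 15 − 2 × (7500/1000) = 0°C.
ISA deviation = 20 − 0 = +20°C.
Density altitude = 7500 + 120 × (20) = 9900 ft.

9900 ft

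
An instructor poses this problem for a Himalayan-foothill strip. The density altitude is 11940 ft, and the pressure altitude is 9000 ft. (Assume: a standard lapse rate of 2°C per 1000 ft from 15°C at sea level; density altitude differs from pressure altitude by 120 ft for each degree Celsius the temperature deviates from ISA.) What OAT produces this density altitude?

21.5°C

Density altitude − pressure altitude = 11940 − 9000 = +2940 ft.
At 120 ft/°C that is an ISA deviation of 2940/120 = +24.5°C.
ISA temperature at 9000 ft = 15 − 2 × (9000/1000) = -3°C.
OAT = ISA + deviation = -3 + (+24.5) = 21.5°C.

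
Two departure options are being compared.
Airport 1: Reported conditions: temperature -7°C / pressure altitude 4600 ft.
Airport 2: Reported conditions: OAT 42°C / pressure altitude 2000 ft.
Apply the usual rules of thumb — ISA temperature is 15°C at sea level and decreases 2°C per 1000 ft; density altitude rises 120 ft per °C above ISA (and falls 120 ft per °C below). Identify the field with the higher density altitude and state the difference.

Airport 2 by 2656 ft

Airport 1: ISA temp = 5.8°C, deviation -12.8°C, DA = 4600 + 120 × (-12.8) = 3064 ft.
Airport 2: ISA temp = 11°C, deviation +31°C, DA = 2000 + 120 × 31 = 5720 ft.
Airport 2 is higher by 5720 − 3064 = 2656 ft.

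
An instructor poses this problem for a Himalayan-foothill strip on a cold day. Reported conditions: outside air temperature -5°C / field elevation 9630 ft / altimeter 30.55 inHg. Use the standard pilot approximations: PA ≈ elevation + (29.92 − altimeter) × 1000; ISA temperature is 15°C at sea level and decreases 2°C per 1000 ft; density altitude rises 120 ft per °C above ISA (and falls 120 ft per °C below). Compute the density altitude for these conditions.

Pressure altitude = 9630 + (29.92 − 30.55) × 1000 = 9630 + (-630) = 9000 ft.
ISA temperature at 9000 ft = 15 − 2 × (9000/1000) = -3°C.
ISA deviation = -5 − (-3) = -2°C.
Density altitude = 9000 + 120 × (-2) = 8760 ft.

8760 ft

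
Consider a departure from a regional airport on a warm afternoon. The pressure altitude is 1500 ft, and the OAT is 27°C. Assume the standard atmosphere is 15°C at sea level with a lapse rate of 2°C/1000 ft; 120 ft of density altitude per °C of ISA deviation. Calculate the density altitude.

ISA temperature at 1500 ft = 15 − 2 × (1500/1000) = 12°C.
ISA deviation = 27 − 12 = +15°C.
Density altitude = 1500 + 120 × (15) = 1500 + (+1800) = 3300 ft.

3300 ft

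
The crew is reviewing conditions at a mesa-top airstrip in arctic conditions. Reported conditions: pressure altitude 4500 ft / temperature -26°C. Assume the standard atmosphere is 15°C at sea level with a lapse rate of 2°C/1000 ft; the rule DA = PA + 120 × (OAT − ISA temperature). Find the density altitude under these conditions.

ISA temperature at 4500 ft = 15 − 2 × (4500/1000) = 6°C.
ISA deviation = -26 − 6 = -32°C.
Density altitude = 4500 + 120 × (-32) = 4500 + (-3840) = 660 ft.

660 ft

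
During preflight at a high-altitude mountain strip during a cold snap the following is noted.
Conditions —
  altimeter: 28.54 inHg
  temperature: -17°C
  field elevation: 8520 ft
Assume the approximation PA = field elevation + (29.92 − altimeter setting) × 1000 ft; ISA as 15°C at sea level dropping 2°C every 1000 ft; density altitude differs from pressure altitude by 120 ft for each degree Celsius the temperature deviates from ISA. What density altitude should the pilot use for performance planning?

8436 ft

Pressure altitude = 8520 + (29.92 − 28.54) × 1000 = 8520 + (+1380) = 9900 ft.
ISA temperature at 9900 ft = 15 − 2 × (9900/1000) = -4.8°C.
ISA deviation = -17 − (-4.8) = -12.2°C.
Density altitude = 9900 + 120 × (-12.2) = 8436 ft.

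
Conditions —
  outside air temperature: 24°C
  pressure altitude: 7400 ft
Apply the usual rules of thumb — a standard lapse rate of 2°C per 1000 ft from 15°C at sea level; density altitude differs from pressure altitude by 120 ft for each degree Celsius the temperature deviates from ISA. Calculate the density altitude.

10256 ft

ISA temperature at 7400 ft = 15 − 2 × (7400/1000) = 0.2°C.
ISA deviation = 24 − 0.2 = +23.8°C.
Density altitude = 7400 + 120 × (23.8) = 7400 + (+2856) = 10256 ft.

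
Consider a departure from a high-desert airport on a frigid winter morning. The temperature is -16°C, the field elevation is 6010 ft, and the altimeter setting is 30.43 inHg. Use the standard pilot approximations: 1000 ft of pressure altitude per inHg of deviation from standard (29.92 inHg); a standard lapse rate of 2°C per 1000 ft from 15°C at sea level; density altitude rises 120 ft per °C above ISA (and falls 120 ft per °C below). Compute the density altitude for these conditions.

Pressure altitude = 6010 + (29.92 − 30.43) × 1000 = 6010 + (-510) = 5500 ft.
ISA temperature at 5500 ft = 15 − 2 × (5500/1000) = 4°C.
ISA deviation = -16 − 4 = -20°C.
Density altitude = 5500 + 120 × (-20) = 3100 ft.

3100 ft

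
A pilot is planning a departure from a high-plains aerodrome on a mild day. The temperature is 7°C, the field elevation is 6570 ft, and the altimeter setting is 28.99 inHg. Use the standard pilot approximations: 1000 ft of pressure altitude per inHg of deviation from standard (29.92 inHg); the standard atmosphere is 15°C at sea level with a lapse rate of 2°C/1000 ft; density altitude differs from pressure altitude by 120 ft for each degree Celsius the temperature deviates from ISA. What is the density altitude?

8340 ft

Pressure altitude = 6570 + (29.92 − 28.99) × 1000 = 6570 + (+930) = 7500 ft.
ISA temperature at 7500 ft = 15 − 2 × (7500/1000) = 0°C.
ISA deviation = 7 − 0 = +7°C.
Density altitude = 7500 + 120 × (7) = 8340 ft.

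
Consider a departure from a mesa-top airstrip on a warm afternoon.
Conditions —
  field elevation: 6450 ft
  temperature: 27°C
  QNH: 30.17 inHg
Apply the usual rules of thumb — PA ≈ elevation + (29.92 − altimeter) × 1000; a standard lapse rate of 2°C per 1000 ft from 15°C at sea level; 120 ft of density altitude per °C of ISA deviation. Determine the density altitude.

Pressure altitude = 6450 + (29.92 − 30.17) × 1000 = 6450 + (-250) = 6200 ft.
ISA temperature at 6200 ft = 15 − 2 × (6200/1000) = 2.6°C.
ISA deviation = 27 − 2.6 = +24.4°C.
Density altitude = 6200 + 120 × (24.4) = 9128 ft.

9128 ft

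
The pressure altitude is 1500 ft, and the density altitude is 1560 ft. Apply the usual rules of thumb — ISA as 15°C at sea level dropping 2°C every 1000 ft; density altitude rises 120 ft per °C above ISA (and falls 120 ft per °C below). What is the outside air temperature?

Density altitude − pressure altitude = 1560 − 1500 = +60 ft.
At 120 ft/°C that is an ISA deviation of 60/120 = +0.5°C.
ISA temperature at 1500 ft = 15 − 2 × (1500/1000) = 12°C.
OAT = ISA + deviation = 12 + (+0.5) = 12.5°C.

12.5°C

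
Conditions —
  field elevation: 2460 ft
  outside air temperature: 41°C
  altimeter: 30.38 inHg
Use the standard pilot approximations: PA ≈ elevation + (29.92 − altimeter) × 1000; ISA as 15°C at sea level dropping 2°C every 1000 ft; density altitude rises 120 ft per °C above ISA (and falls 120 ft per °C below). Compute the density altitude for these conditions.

Pressure altitude = 2460 + (29.92 − 30.38) × 1000 = 2460 + (-460) = 2000 ft.
ISA temperature at 2000 ft = 15 − 2 × (2000/1000) = 11°C.
ISA deviation = 41 − 11 = +30°C.
Density altitude = 2000 + 120 × (30) = 5600 ft.

5600 ft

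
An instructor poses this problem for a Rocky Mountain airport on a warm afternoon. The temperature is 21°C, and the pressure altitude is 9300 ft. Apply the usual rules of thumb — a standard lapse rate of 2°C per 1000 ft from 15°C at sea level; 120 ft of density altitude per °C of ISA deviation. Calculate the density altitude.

ISA temperature at 9300 ft = 15 − 2 × (9300/1000) = -3.6°C.
ISA deviation = 21 − (-3.6) = +24.6°C.
Density altitude = 9300 + 120 × (24.6) = 9300 + (+2952) = 12252 ft.

12252 ft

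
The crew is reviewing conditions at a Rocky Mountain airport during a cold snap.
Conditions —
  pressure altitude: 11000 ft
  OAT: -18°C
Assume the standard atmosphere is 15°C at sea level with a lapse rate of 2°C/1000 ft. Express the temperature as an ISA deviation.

ISA-11°C

ISA temperature at 11000 ft = 15 − 2 × (11000/1000) = -7°C.
Deviation = OAT − ISA = -18 − (-7) = -11°C.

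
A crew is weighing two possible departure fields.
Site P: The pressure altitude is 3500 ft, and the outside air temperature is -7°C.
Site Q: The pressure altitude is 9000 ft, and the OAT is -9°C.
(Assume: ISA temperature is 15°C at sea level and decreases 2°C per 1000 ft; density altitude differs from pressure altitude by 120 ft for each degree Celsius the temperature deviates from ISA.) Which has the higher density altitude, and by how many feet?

Site Q by 6580 ft

Site P: ISA temp = 8°C, deviation -15°C, DA = 3500 + 120 × (-15) = 1700 ft.
Site Q: ISA temp = -3°C, deviation -6°C, DA = 9000 + 120 × (-6) = 8280 ft.
Site Q is higher by 8280 − 1700 = 6580 ft.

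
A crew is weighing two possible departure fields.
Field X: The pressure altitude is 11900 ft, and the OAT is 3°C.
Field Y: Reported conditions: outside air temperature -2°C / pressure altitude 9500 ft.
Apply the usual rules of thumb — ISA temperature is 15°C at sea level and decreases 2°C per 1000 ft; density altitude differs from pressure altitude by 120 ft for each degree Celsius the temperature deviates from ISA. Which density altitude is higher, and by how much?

Field X by 3576 ft

Field X: ISA temp = -8.8°C, deviation +11.8°C, DA = 11900 + 120 × 11.8 = 13316 ft.
Field Y: ISA temp = -4°C, deviation +2°C, DA = 9500 + 120 × 2 = 9740 ft.
Field X is higher by 13316 − 9740 = 3576 ft.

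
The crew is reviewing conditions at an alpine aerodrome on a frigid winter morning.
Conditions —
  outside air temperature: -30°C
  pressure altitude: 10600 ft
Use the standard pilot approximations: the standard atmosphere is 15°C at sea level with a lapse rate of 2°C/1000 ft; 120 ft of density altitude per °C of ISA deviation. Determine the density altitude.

7744 ft

ISA temperature at 10600 ft = 15 − 2 × (10600/1000) = -6.2°C.
ISA deviation = -30 − (-6.2) = -23.8°C.
Density altitude = 10600 + 120 × (-23.8) = 10600 + (-2856) = 7744 ft.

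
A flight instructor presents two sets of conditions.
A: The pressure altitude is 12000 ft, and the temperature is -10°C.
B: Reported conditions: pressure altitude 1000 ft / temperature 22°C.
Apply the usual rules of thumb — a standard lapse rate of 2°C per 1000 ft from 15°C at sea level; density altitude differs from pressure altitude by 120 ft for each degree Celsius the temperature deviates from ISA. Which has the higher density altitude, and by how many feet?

A: ISA temp = -9°C, deviation -1°C, DA = 12000 + 120 × (-1) = 11880 ft.
B: ISA temp = 13°C, deviation +9°C, DA = 1000 + 120 × 9 = 2080 ft.
A is higher by 11880 − 2080 = 9800 ft.

A by 9800 ft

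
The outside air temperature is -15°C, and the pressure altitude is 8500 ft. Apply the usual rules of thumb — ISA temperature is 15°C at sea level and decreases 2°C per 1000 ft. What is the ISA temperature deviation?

ISA temperature at 8500 ft = 15 − 2 × (8500/1000) = -2°C.
Deviation = OAT − ISA = -15 − (-2) = -13°C.

ISA-13°C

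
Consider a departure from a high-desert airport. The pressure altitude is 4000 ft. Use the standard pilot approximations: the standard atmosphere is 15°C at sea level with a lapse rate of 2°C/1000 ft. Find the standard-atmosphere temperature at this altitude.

7°C

ISA temperature = 15 − 2 × (4000/1000) = 15 − 8 = 7°C.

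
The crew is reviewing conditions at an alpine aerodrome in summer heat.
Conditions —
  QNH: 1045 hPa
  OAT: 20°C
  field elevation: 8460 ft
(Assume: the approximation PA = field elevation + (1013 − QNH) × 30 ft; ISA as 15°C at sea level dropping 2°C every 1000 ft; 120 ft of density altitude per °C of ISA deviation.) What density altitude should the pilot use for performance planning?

Pressure altitude = 8460 + (1013 − 1045) × 30 = 8460 + (-960) = 7500 ft.
ISA temperature at 7500 ft = 15 − 2 × (7500/1000) = 0°C.
ISA deviation = 20 − 0 = +20°C.
Density altitude = 7500 + 120 × (20) = 9900 ft.

9900 ft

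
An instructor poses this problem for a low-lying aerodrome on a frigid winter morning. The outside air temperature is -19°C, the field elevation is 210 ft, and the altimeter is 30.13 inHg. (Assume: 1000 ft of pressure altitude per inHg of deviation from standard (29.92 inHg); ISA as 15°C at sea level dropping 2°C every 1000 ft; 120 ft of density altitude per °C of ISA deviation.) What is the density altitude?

Pressure altitude = 210 + (29.92 − 30.13) × 1000 = 210 + (-210) = 0 ft.
ISA temperature at 0 ft = 15 − 2 × (0/1000) = 15°C.
ISA deviation = -19 − 15 = -34°C.
Density altitude = 0 + 120 × (-34) = -4080 ft.

-4080 ft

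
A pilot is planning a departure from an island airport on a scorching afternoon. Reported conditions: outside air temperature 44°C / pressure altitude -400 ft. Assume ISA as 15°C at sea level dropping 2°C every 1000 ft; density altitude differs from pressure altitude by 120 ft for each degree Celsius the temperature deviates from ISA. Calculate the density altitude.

2984 ft

ISA temperature at -400 ft = 15 − 2 × (-400/1000) = 15.8°C.
ISA deviation = 44 − 15.8 = +28.2°C.
Density altitude = -400 + 120 × (28.2) = -400 + (+3384) = 2984 ft.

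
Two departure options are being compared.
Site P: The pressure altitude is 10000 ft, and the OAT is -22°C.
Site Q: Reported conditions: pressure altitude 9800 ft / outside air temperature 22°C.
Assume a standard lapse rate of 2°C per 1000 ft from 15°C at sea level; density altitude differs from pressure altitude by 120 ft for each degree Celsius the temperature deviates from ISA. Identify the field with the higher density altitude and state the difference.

Site Q by 5032 ft

Site P: ISA temp = -5°C, deviation -17°C, DA = 10000 + 120 × (-17) = 7960 ft.
Site Q: ISA temp = -4.6°C, deviation +26.6°C, DA = 9800 + 120 × 26.6 = 12992 ft.
Site Q is higher by 12992 − 7960 = 5032 ft.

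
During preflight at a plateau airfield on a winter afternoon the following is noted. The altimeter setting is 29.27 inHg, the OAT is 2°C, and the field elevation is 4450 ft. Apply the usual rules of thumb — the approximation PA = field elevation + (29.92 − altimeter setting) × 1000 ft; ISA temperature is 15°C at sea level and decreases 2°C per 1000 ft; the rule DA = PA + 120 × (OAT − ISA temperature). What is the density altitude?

4764 ft

Pressure altitude = 4450 + (29.92 − 29.27) × 1000 = 4450 + (+650) = 5100 ft.
ISA temperature at 5100 ft = 15 − 2 × (5100/1000) = 4.8°C.
ISA deviation = 2 − 4.8 = -2.8°C.
Density altitude = 5100 + 120 × (-2.8) = 4764 ft.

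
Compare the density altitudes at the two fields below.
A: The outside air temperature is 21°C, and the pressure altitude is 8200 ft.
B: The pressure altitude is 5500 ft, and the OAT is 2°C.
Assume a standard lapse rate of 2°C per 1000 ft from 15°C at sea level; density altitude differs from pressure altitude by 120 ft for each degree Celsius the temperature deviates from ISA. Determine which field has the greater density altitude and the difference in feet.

A by 5628 ft

A: ISA temp = -1.4°C, deviation +22.4°C, DA = 8200 + 120 × 22.4 = 10888 ft.
B: ISA temp = 4°C, deviation -2°C, DA = 5500 + 120 × (-2) = 5260 ft.
A is higher by 10888 − 5260 = 5628 ft.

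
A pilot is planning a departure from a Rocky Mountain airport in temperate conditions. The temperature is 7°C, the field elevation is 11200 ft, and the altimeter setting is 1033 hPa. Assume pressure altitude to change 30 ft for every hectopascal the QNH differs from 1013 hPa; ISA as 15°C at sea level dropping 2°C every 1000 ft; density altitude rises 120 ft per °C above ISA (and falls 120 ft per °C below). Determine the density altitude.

12184 ft

Pressure altitude = 11200 + (1013 − 1033) × 30 = 11200 + (-600) = 10600 ft.
ISA temperature at 10600 ft = 15 − 2 × (10600/1000) = -6.2°C.
ISA deviation = 7 − (-6.2) = +13.2°C.
Density altitude = 10600 + 120 × (13.2) = 12184 ft.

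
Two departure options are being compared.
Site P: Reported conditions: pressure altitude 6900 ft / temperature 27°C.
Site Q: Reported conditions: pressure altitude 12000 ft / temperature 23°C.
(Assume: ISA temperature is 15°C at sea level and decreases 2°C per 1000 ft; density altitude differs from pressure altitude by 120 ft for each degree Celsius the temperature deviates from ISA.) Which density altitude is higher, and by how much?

Site Q by 5844 ft

Site P: ISA temp = 1.2°C, deviation +25.8°C, DA = 6900 + 120 × 25.8 = 9996 ft.
Site Q: ISA temp = -9°C, deviation +32°C, DA = 12000 + 120 × 32 = 15840 ft.
Site Q is higher by 15840 − 9996 = 5844 ft.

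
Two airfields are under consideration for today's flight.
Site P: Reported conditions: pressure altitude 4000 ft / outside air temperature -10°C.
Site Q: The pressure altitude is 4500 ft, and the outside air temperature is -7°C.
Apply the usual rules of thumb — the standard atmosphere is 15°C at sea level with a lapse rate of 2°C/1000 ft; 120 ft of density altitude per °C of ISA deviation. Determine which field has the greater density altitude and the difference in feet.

Site Q by 980 ft

Site P: ISA temp = 7°C, deviation -17°C, DA = 4000 + 120 × (-17) = 1960 ft.
Site Q: ISA temp = 6°C, deviation -13°C, DA = 4500 + 120 × (-13) = 2940 ft.
Site Q is higher by 2940 − 1960 = 980 ft.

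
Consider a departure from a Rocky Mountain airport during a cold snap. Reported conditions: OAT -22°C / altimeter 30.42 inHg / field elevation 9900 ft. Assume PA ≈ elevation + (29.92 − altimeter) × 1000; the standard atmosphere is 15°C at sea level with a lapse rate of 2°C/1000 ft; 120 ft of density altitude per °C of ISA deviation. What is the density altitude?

7216 ft

Pressure altitude = 9900 + (29.92 − 30.42) × 1000 = 9900 + (-500) = 9400 ft.
ISA temperature at 9400 ft = 15 − 2 × (9400/1000) = -3.8°C.
ISA deviation = -22 − (-3.8) = -18.2°C.
Density altitude = 9400 + 120 × (-18.2) = 7216 ft.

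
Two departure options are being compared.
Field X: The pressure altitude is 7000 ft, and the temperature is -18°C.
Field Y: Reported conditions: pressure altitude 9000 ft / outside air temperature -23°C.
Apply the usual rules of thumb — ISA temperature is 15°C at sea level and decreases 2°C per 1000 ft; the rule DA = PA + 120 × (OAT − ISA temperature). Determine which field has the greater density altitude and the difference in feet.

Field Y by 1880 ft

Field X: ISA temp = 1°C, deviation -19°C, DA = 7000 + 120 × (-19) = 4720 ft.
Field Y: ISA temp = -3°C, deviation -20°C, DA = 9000 + 120 × (-20) = 6600 ft.
Field Y is higher by 6600 − 4720 = 1880 ft.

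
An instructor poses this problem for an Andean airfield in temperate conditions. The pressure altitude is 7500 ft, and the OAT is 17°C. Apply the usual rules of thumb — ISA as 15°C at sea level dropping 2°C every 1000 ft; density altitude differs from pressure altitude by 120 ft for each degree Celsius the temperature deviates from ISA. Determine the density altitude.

ISA temperature at 7500 ft = 15 − 2 × (7500/1000) = 0°C.
ISA deviation = 17 − 0 = +17°C.
Density altitude = 7500 + 120 × (17) = 7500 + (+2040) = 9540 ft.

9540 ft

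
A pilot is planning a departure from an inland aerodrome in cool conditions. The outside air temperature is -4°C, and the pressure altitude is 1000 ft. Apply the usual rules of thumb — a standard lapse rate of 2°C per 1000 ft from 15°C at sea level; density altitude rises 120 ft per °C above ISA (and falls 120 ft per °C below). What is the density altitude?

-1040 ft

ISA temperature at 1000 ft = 15 − 2 × (1000/1000) = 13°C.
ISA deviation = -4 − 13 = -17°C.
Density altitude = 1000 + 120 × (-17) = 1000 + (-2040) = -1040 ft.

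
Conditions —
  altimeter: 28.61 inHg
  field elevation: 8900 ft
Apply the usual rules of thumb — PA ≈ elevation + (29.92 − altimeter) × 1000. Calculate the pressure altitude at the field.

Pressure correction = (29.92 − 28.61) × 1000 = +1310 ft.
Pressure altitude = 8900 + (+1310) = 10210 ft.

10210 ft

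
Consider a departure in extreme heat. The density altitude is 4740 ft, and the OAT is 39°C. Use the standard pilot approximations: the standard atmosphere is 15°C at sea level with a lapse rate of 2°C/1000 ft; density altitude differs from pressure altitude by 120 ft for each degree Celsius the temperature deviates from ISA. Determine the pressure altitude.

DA = PA + 120 × (OAT − (15 − 2·PA/1000)) = PA + 120·OAT − 1800 + 0.24·PA = 1.24·PA + 120·OAT − 1800.
So 1.24·PA = 4740 − 120 × 39 + 1800 = 1860.
PA = 1860 / 1.24 = 1500 ft.

1500 ft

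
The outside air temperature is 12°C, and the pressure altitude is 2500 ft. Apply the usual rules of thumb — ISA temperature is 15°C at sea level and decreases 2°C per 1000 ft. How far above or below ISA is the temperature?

ISA temperature at 2500 ft = 15 − 2 × (2500/1000) = 10°C.
Deviation = OAT − ISA = 12 − 10 = +2°C.

ISA+2°C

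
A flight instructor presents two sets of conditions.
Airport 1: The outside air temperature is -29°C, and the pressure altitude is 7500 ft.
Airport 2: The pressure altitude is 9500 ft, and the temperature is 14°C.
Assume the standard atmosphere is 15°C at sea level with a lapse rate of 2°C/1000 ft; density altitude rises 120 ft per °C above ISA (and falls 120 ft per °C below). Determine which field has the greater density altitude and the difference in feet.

Airport 1: ISA temp = 0°C, deviation -29°C, DA = 7500 + 120 × (-29) = 4020 ft.
Airport 2: ISA temp = -4°C, deviation +18°C, DA = 9500 + 120 × 18 = 11660 ft.
Airport 2 is higher by 11660 − 4020 = 7640 ft.

Airport 2 by 7640 ft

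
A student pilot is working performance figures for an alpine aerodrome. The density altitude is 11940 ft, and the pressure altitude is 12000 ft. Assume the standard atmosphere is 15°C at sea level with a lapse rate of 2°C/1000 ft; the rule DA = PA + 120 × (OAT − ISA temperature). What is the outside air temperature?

-9.5°C

Density altitude − pressure altitude = 11940 − 12000 = -60 ft.
At 120 ft/°C that is an ISA deviation of -60/120 = -0.5°C.
ISA temperature at 12000 ft = 15 − 2 × (12000/1000) = -9°C.
OAT = ISA + deviation = -9 + (-0.5) = -9.5°C.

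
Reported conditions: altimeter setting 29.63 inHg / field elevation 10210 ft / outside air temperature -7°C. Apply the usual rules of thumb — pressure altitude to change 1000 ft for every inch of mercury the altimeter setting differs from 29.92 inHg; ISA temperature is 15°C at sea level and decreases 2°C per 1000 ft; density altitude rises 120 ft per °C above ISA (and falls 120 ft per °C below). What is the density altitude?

Pressure altitude = 10210 + (29.92 − 29.63) × 1000 = 10210 + (+290) = 10500 ft.
ISA temperature at 10500 ft = 15 − 2 × (10500/1000) = -6°C.
ISA deviation = -7 − (-6) = -1°C.
Density altitude = 10500 + 120 × (-1) = 10380 ft.

10380 ft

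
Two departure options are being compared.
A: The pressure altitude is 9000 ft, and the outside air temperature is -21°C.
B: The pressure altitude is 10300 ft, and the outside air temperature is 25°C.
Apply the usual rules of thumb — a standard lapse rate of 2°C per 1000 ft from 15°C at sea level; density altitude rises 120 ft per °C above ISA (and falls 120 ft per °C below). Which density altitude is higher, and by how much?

B by 7132 ft

A: ISA temp = -3°C, deviation -18°C, DA = 9000 + 120 × (-18) = 6840 ft.
B: ISA temp = -5.6°C, deviation +30.6°C, DA = 10300 + 120 × 30.6 = 13972 ft.
B is higher by 13972 − 6840 = 7132 ft.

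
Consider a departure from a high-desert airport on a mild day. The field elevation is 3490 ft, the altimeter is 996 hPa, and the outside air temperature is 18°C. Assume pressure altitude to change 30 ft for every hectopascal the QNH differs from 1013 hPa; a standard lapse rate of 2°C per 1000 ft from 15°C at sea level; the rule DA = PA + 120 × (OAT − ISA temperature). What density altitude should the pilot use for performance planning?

Pressure altitude = 3490 + (1013 − 996) × 30 = 3490 + (+510) = 4000 ft.
ISA temperature at 4000 ft = 15 − 2 × (4000/1000) = 7°C.
ISA deviation = 18 − 7 = +11°C.
Density altitude = 4000 + 120 × (11) = 5320 ft.

5320 ft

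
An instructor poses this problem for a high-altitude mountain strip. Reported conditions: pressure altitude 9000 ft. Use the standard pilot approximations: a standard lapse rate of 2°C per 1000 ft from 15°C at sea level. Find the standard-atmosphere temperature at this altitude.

ISA temperature = 15 − 2 × (9000/1000) = 15 − 18 = -3°C.

-3°C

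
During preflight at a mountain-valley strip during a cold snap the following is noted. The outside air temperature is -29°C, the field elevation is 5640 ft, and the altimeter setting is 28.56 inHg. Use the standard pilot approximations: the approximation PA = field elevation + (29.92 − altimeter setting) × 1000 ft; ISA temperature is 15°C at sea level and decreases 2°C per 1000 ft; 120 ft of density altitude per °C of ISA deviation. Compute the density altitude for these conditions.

3400 ft

Pressure altitude = 5640 + (29.92 − 28.56) × 1000 = 5640 + (+1360) = 7000 ft.
ISA temperature at 7000 ft = 15 − 2 × (7000/1000) = 1°C.
ISA deviation = -29 − 1 = -30°C.
Density altitude = 7000 + 120 × (-30) = 3400 ft.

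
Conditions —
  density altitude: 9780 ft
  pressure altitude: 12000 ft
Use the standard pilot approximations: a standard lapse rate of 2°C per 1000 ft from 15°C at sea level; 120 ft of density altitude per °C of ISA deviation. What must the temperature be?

Density altitude − pressure altitude = 9780 − 12000 = -2220 ft.
At 120 ft/°C that is an ISA deviation of -2220/120 = -18.5°C.
ISA temperature at 12000 ft = 15 − 2 × (12000/1000) = -9°C.
OAT = ISA + deviation = -9 + (-18.5) = -27.5°C.

-27.5°C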